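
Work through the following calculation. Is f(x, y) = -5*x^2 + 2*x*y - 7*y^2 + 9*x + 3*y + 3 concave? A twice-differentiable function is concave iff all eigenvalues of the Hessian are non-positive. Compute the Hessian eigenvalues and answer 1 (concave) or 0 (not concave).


The Hessian of f(x,y) = -5*x^2 + 2*x*y - 7*y^2 + 9*x + 3*y + 3 is:
H = [[-10, 2], [2, -14]]
Trace = -10 - 14 = -24
Determinant = -10*-14 - (2)^2 = 136
Discriminant = (-24)^2 - 4*136 = 32.0
Eigenvalues: lambda_1 = -14.8284, lambda_2 = -9.1716
The function is concave.

1


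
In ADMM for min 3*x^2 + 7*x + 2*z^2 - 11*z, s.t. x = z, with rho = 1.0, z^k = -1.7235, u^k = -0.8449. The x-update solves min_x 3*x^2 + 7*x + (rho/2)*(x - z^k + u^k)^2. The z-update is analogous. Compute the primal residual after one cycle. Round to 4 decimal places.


ADMM iteration with rho = 1.0, z^k = -1.7235, u^k = -0.8449
Step 1: x-update.
Minimize 3*x^2 + 7*x + (1.0/2)*(x + 1.7235 - 0.8449)^2
FOC: (2*3 + 1.0)*x = -7 + 1.0*(-1.7235 + 0.8449)
x^{k+1} = -1.1255
Step 2: z-update.
Minimize 2*z^2 - 11*z + (1.0/2)*(-1.1255 - z - 0.8449)^2
FOC: (2*2 + 1.0)*z = 11 + 1.0*(-1.1255 - 0.8449)
z^{k+1} = 1.8059
Step 3: u-update.
u^{k+1} = -0.8449 - 1.1255 - 1.8059 = -3.7763
Step 4: Primal residual = |-1.1255 - 1.8059| = 2.9314


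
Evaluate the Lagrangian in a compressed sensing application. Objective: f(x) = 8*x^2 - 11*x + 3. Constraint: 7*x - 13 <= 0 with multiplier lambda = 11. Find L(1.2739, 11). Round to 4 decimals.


Step 1: Evaluate f(x).
f(1.2739) = 8*1.2739^2 - 11*1.2739 + 3 = 1.9697
Step 2: Evaluate g(x).
g(1.2739) = 7*1.2739 - 13 = -4.0827
Step 3: Compute Lagrangian.
L = 1.9697 + 11*-4.0827 = -42.94


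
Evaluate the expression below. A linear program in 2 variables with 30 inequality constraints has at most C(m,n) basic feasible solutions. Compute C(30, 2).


Each vertex corresponds to some choice of n active constraints out of m, so the number of vertices is at most C(m, n) = m! / (n!(m-n)!).
m = 30, n = 2
Numerator: 30 * 29
Denominator: 2! = 2
C(30, 2) = 435


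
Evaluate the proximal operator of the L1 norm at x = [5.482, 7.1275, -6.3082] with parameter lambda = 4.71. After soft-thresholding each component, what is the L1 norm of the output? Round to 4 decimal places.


Soft-thresholding with lambda = 4.71:
prox(5.482) = sign(5.482)*max(|5.482| - 4.71, 0) = 0.772
prox(7.1275) = sign(7.1275)*max(|7.1275| - 4.71, 0) = 2.4175
prox(-6.3082) = sign(-6.3082)*max(|-6.3082| - 4.71, 0) = -1.5982
prox(x) = [0.772, 2.4175, -1.5982]
||prox(x)||_1 = 0.772 + 2.4175 + 1.5982 = 4.7877


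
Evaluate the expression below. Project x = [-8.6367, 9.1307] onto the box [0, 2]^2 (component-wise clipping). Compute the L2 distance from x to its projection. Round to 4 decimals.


Project each component onto [0, 2].
clip(-8.6367) = 0.0, clip(9.1307) = 2.0
Projection = [0.0, 2.0]
Squared diffs: [74.5926, 50.8469]
Distance = sqrt(125.4395) = 11.2


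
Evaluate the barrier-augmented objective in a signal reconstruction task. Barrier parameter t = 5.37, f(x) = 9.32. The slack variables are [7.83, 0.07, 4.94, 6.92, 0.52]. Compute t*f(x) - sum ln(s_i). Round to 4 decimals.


Step 1: Compute log-barrier.
ln values: [2.058, -2.6593, 1.5974, 1.9344, -0.6539]
phi = -(2.058 - 2.6593 + 1.5974 + 1.9344 - 0.6539) = -2.2766
Step 2: Compute augmented objective.
t*f(x) = 5.37*9.32 = 50.0484
Total = 50.0484 - 2.2766 = 47.7718


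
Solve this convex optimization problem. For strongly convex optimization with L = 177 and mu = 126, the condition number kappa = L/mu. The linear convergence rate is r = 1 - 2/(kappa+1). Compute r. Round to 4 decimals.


Step 1: Compute the condition number.
kappa = L/mu = 177/126 = 1.4048
Step 2: Compute the convergence rate.
r = 1 - 2/(kappa + 1) = 1 - 2*mu/(L + mu) = (L - mu)/(L + mu) = 51/303 = 0.1683


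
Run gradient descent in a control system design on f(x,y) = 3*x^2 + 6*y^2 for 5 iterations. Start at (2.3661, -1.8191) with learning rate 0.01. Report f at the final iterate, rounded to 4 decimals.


Gradient descent on f(x,y) = 3*x^2 + 6*y^2.
Starting point: (2.3661, -1.8191), alpha = 0.01
Step 1: grad_x = 2*3*2.3661 = 14.1966, grad_y = 2*6*-1.8191 = -21.8292
  x_1 = 2.3661 - 0.01*14.1966 = 2.2241
  y_1 = -1.8191 - 0.01*-21.8292 = -1.6008
Step 2: grad_x = 2*3*2.2241 = 13.3448, grad_y = 2*6*-1.6008 = -19.2097
  x_2 = 2.2241 - 0.01*13.3448 = 2.0907
  y_2 = -1.6008 - 0.01*-19.2097 = -1.4087
Step 3: grad_x = 2*3*2.0907 = 12.5441, grad_y = 2*6*-1.4087 = -16.9045
  x_3 = 2.0907 - 0.01*12.5441 = 1.9652
  y_3 = -1.4087 - 0.01*-16.9045 = -1.2397
Step 4: grad_x = 2*3*1.9652 = 11.7915, grad_y = 2*6*-1.2397 = -14.876
  x_4 = 1.9652 - 0.01*11.7915 = 1.8473
  y_4 = -1.2397 - 0.01*-14.876 = -1.0909
Step 5: grad_x = 2*3*1.8473 = 11.084, grad_y = 2*6*-1.0909 = -13.0909
  x_5 = 1.8473 - 0.01*11.084 = 1.7365
  y_5 = -1.0909 - 0.01*-13.0909 = -0.96
f(1.7365, -0.96) = 3*1.7365^2 + 6*(-0.96)^2 = 14.5758


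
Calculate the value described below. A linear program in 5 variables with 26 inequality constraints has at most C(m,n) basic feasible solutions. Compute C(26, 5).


Each vertex corresponds to some choice of n active constraints out of m, so the number of vertices is at most C(m, n) = m! / (n!(m-n)!).
m = 26, n = 5
Numerator: 26 * 25 * 24 * 23 * 22
Denominator: 5! = 120
C(26, 5) = 65780


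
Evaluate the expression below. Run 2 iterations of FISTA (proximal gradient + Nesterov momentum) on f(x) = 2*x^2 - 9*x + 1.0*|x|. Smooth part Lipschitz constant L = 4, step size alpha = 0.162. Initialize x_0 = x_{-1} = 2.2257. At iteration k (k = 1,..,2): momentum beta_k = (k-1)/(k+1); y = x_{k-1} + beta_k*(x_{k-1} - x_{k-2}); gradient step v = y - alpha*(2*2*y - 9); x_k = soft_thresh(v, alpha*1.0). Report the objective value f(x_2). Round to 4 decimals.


FISTA on f(x) = 2*x^2 - 9*x + 1.0*|x|
L = 4, alpha = 0.162
Iteration 1: beta = 0.0, y = 2.2257 + 0.0*(2.2257 - 2.2257) = 2.2257
  grad(y) = -0.0972, v = y - alpha*grad = 2.2414
  prox(v) = soft_thresh(2.2414, 0.162) = 2.0794
Iteration 2: beta = 0.3333, y = 2.0794 + 0.3333*(2.0794 - 2.2257) = 2.0307
  grad(y) = -0.8772, v = y - alpha*grad = 2.1728
  prox(v) = soft_thresh(2.1728, 0.162) = 2.0108
f(x_2) = 2*2.0108^2 - 9*2.0108 + 1.0*|2.0108| = -7.9998


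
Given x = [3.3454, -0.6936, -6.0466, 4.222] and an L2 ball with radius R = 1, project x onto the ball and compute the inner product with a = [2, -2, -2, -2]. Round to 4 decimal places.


Step 1: Compute ||x|| (intermediates to 6 decimals).
||x|| = sqrt(3.3454^2 + (-0.6936)^2 + (-6.0466)^2 + 4.222^2) = 8.127696
Step 2: Project.
Since ||x|| > R, scale = R/||x|| = 1/8.127696 = 0.123036, proj(x) = scale * x
proj(x) = [0.411605, -0.085338, -0.743949, 0.519458]
Step 3: Dot product.
a^T * proj(x) = 2*0.411605 - 2*(-0.085338) - 2*(-0.743949) - 2*0.519458 = 1.4429


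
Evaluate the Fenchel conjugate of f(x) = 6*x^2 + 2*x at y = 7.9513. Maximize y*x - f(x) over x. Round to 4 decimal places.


f*(y) = sup_x {y*x - a*x^2 - b*x} = sup_x {(y-b)*x - a*x^2}
FOC: (y - b) - 2a*x = 0 => x* = (y - b)/(2a)
x* = (7.9513 - 2)/(2*6) = 0.4959
f*(7.9513) = (y-b)^2/(4a) = (7.9513 - 2)^2/(4*6)
= 35.418/24 = 1.4757


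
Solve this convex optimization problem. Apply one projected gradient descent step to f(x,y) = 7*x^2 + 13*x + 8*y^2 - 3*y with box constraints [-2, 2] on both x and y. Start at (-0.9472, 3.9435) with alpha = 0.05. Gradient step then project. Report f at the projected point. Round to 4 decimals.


Step 1: Compute gradient at (-0.9472, 3.9435).
grad_x = 2*7*-0.9472 + 13 = -0.2608
grad_y = 2*8*3.9435 - 3 = 60.096
Step 2: Gradient step.
x_raw = -0.9472 - 0.05*-0.2608 = -0.9342
y_raw = 3.9435 - 0.05*60.096 = 0.9387
Step 3: Project onto [-2, 2].
x_proj = clip(-0.9342) = -0.9342
y_proj = clip(0.9387) = 0.9387
Step 4: Evaluate f.
f(-0.9342, 0.9387) = -1.8023


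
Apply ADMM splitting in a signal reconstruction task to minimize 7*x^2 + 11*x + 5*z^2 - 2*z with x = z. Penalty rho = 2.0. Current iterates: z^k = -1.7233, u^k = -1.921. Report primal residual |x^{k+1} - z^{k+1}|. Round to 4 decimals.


ADMM iteration with rho = 2.0, z^k = -1.7233, u^k = -1.921
Step 1: x-update.
Minimize 7*x^2 + 11*x + (2.0/2)*(x + 1.7233 - 1.921)^2
FOC: (2*7 + 2.0)*x = -11 + 2.0*(-1.7233 + 1.921)
x^{k+1} = -0.6628
Step 2: z-update.
Minimize 5*z^2 - 2*z + (2.0/2)*(-0.6628 - z - 1.921)^2
FOC: (2*5 + 2.0)*z = 2 + 2.0*(-0.6628 - 1.921)
z^{k+1} = -0.264
Step 3: u-update.
u^{k+1} = -1.921 - 0.6628 + 0.264 = -2.3198
Step 4: Primal residual = |-0.6628 + 0.264| = 0.3988


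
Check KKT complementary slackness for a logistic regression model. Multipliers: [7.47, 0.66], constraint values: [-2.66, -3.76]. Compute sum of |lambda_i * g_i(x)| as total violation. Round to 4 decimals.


KKT complementary slackness check:
lambda_1 * g_1 = 7.47 * -2.66 = -19.8702
lambda_2 * g_2 = 0.66 * -3.76 = -2.4816
Total violation = 19.8702 + 2.4816 = 22.3518


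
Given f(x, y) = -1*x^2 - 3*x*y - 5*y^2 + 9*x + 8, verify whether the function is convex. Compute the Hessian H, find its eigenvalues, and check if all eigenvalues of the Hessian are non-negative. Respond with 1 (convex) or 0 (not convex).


The Hessian of f(x,y) = -1*x^2 - 3*x*y - 5*y^2 + 9*x + 8 is:
H = [[-2, -3], [-3, -10]]
Trace = -2 - 10 = -12
Determinant = -2*-10 - (-3)^2 = 11
Discriminant = (-12)^2 - 4*11 = 100.0
Eigenvalues: lambda_1 = -11.0, lambda_2 = -1.0
The function is not convex.

0


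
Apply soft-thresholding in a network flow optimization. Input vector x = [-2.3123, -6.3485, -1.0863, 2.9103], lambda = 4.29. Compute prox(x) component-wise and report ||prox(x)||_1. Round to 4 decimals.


Soft-thresholding with lambda = 4.29:
prox(-2.3123) = sign(-2.3123)*max(|-2.3123| - 4.29, 0) = 0.0
prox(-6.3485) = sign(-6.3485)*max(|-6.3485| - 4.29, 0) = -2.0585
prox(-1.0863) = sign(-1.0863)*max(|-1.0863| - 4.29, 0) = 0.0
prox(2.9103) = sign(2.9103)*max(|2.9103| - 4.29, 0) = 0.0
prox(x) = [0.0, -2.0585, 0.0, 0.0]
||prox(x)||_1 = 0.0 + 2.0585 + 0.0 + 0.0 = 2.0585


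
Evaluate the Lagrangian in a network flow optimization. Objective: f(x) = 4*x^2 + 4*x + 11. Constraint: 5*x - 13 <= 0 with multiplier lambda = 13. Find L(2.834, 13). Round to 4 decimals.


Step 1: Evaluate f(x).
f(2.834) = 4*2.834^2 + 4*2.834 + 11 = 54.4622
Step 2: Evaluate g(x).
g(2.834) = 5*2.834 - 13 = 1.17
Step 3: Compute Lagrangian.
L = 54.4622 + 13*1.17 = 69.6722


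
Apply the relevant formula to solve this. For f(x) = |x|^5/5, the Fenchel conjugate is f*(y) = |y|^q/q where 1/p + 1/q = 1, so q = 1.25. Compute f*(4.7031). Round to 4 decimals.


The conjugate exponent q satisfies 1/p + 1/q = 1.
p = 5, so q = 5/(5 - 1) = 1.25
|y|^q = 4.7031^1.25 = 6.926
f*(4.7031) = 6.926 / 1.25 = 5.5408


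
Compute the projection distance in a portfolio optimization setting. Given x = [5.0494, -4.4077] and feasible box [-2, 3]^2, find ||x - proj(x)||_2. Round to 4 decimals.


Project each component onto [-2, 3].
clip(5.0494) = 3.0, clip(-4.4077) = -2.0
Projection = [3.0, -2.0]
Squared diffs: [4.2, 5.797]
Distance = sqrt(9.997) = 3.1618


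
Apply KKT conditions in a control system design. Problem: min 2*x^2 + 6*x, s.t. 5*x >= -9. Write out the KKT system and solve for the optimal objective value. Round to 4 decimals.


Step 1: Try lambda = 0 (constraint inactive).
Stationarity: 2*2*x + 6 = 0
x* = -6/(2*2) = -1.5
Check constraint: 5*-1.5 = -7.5 >= -9 -- satisfied.
Step 2: Compute optimal value.
f(x*) = 2*(-1.5)^2 + 6*(-1.5) = -4.5


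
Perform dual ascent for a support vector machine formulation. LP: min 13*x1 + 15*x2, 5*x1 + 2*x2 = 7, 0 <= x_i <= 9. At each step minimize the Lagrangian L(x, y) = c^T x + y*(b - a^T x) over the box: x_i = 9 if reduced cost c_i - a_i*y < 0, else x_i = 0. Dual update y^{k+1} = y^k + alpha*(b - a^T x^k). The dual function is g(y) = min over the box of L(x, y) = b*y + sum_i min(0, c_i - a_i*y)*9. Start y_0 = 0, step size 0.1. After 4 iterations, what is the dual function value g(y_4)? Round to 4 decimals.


Dual ascent for LP: min 13*x1 + 15*x2, 5*x1 + 2*x2 = 7, 0 <= x_i <= 9
Step 1: y^k = 0.0, reduced costs: (13.0, 15.0)
  x^k = (0.0, 0.0), subgradient = b - a^T x = 7.0
  y^{k+1} = 0.0 + 0.1*7.0 = 0.7
Step 2: y^k = 0.7, reduced costs: (9.5, 13.6)
  x^k = (0.0, 0.0), subgradient = b - a^T x = 7.0
  y^{k+1} = 0.7 + 0.1*7.0 = 1.4
Step 3: y^k = 1.4, reduced costs: (6.0, 12.2)
  x^k = (0.0, 0.0), subgradient = b - a^T x = 7.0
  y^{k+1} = 1.4 + 0.1*7.0 = 2.1
Step 4: y^k = 2.1, reduced costs: (2.5, 10.8)
  x^k = (0.0, 0.0), subgradient = b - a^T x = 7.0
  y^{k+1} = 2.1 + 0.1*7.0 = 2.8
Dual objective at y_4 = 2.8: reduced costs (-1.0, 9.4), box minimizer x = (9.0, 0.0)
g(y_4) = b*y + (c1 - a1*y)*x1 + (c2 - a2*y)*x2 = 7*2.8 + (-1.0)*9.0 + 9.4*0.0 = 19.6 - 9.0 + 0.0 = 10.6


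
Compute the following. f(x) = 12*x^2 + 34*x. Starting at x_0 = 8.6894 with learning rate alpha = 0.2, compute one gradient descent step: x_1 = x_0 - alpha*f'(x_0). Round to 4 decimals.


We compute the gradient at x_0 and apply the update.
f'(x) = 24*x + 34
f'(8.6894) = 24*8.6894 + 34 = 242.5456
x_1 = 8.6894 - 0.2*242.5456 = -39.8197


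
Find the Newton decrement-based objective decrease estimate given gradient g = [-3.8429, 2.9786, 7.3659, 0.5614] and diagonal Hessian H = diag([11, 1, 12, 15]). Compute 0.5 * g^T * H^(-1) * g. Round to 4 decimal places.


Step 1: H is diagonal, so H^(-1) * g = [-0.3494, 2.9786, 0.6138, 0.0374].
Step 2: g^T H^(-1) g = sum_i g_i^2 / H_ii
  = (-3.8429)^2/11 + (2.9786)^2/1 + (7.3659)^2/12 + (0.5614)^2/15
  = 1.3425 + 8.8721 + 4.5214 + 0.021 = 14.757
Step 3: Objective decrease = 0.5 * g^T H^(-1) g = 7.3785


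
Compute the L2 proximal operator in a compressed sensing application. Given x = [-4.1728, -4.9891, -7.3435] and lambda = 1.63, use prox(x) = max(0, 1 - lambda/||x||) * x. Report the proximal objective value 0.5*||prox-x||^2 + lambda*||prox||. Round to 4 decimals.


Step 1: Compute ||x||.
||x|| = 9.8097
Step 2: Compute scaling factor.
scale = max(0, 1 - 1.63/9.8097) = 0.8338
Step 3: prox(x) = [-3.4794, -4.1601, -6.1233]
||prox(x)|| = 8.1797
Step 4: Proximal objective.
0.5*||prox-x||^2 = 1.3285
lambda*||prox|| = 13.3329
Total = 14.6614


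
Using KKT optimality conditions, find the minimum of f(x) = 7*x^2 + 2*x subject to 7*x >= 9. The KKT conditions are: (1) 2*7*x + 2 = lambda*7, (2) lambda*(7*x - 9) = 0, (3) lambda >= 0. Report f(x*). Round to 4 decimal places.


Step 1: Try lambda = 0 (constraint inactive).
x_unc = -2/(2*7) = -0.1429
Check: 7*-0.1429 = -1.0003 < 9 -- violated!
Step 2: Constraint must be active: 7*x = 9
x* = 9/7 = 1.2857 (rounded; the exact value 9/7 is used below)
lambda = (2*7*(9/7) + 2)/7 = 2.8571
Step 3: Compute optimal value.
f(x*) = 7*(9/7)^2 + 2*(9/7) = 14.1429


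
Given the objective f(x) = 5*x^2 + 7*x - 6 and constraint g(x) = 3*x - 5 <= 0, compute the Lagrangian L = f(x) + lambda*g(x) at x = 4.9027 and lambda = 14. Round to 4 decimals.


Step 1: Evaluate f(x).
f(4.9027) = 5*4.9027^2 + 7*4.9027 - 6 = 148.5012
Step 2: Evaluate g(x).
g(4.9027) = 3*4.9027 - 5 = 9.7081
Step 3: Compute Lagrangian.
L = 148.5012 + 14*9.7081 = 284.4146


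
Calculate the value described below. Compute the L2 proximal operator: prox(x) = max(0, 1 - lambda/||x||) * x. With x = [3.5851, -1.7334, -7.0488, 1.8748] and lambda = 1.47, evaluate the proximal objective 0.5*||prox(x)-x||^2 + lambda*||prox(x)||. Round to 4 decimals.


Step 1: Compute ||x||.
||x|| = 8.3101
Step 2: Compute scaling factor.
scale = max(0, 1 - 1.47/8.3101) = 0.8231
Step 3: prox(x) = [2.9509, -1.4268, -5.8019, 1.5432]
||prox(x)|| = 6.8401
Step 4: Proximal objective.
0.5*||prox-x||^2 = 1.0805
lambda*||prox|| = 10.0549
Total = 11.1354


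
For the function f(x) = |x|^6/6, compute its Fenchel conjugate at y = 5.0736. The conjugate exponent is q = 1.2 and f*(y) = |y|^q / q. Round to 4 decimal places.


The conjugate exponent q satisfies 1/p + 1/q = 1.
p = 6, so q = 6/(6 - 1) = 1.2
|y|^q = 5.0736^1.2 = 7.0207
f*(5.0736) = 7.0207 / 1.2 = 5.8506


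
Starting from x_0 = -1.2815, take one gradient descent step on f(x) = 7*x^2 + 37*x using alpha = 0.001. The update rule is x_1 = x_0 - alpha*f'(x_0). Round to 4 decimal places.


We compute the gradient at x_0 and apply the update.
f'(x) = 14*x + 37
f'(-1.2815) = 14*-1.2815 + 37 = 19.059
x_1 = -1.2815 - 0.001*19.059 = -1.3006


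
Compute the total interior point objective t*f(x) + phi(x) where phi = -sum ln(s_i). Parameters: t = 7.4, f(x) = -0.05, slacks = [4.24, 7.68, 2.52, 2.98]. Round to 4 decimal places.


Step 1: Compute log-barrier.
ln values: [1.4446, 2.0386, 0.9243, 1.0919]
phi = -(1.4446 + 2.0386 + 0.9243 + 1.0919) = -5.4994
Step 2: Compute augmented objective.
t*f(x) = 7.4*-0.05 = -0.37
Total = -0.37 - 5.4994 = -5.8694


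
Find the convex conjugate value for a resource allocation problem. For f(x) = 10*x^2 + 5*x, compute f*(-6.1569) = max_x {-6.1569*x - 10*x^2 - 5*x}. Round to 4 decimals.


f*(y) = sup_x {y*x - a*x^2 - b*x} = sup_x {(y-b)*x - a*x^2}
FOC: (y - b) - 2a*x = 0 => x* = (y - b)/(2a)
x* = (-6.1569 - 5)/(2*10) = -0.5578
f*(-6.1569) = (y-b)^2/(4a) = (-6.1569 - 5)^2/(4*10)
= 124.4764/40 = 3.1119


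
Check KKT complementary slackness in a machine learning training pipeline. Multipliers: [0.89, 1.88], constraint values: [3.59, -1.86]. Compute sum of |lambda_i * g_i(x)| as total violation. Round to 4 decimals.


KKT complementary slackness check:
lambda_1 * g_1 = 0.89 * 3.59 = 3.1951
lambda_2 * g_2 = 1.88 * -1.86 = -3.4968
Total violation = 3.1951 + 3.4968 = 6.6919


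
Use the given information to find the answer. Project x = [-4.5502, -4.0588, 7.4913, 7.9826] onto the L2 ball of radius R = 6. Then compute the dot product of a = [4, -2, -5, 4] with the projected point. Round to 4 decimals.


Step 1: Compute ||x|| (intermediates to 6 decimals).
||x|| = sqrt((-4.5502)^2 + (-4.0588)^2 + 7.4913^2 + 7.9826^2) = 12.530748
Step 2: Project.
Since ||x|| > R, scale = R/||x|| = 6/12.530748 = 0.478822, proj(x) = scale * x
proj(x) = [-2.178736, -1.943443, 3.586999, 3.822244]
Step 3: Dot product.
a^T * proj(x) = 4*(-2.178736) - 2*(-1.943443) - 5*3.586999 + 4*3.822244 = -7.4741


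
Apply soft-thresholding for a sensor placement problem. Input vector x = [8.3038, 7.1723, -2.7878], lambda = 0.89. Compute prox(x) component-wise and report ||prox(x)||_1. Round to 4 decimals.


Soft-thresholding with lambda = 0.89:
prox(8.3038) = sign(8.3038)*max(|8.3038| - 0.89, 0) = 7.4138
prox(7.1723) = sign(7.1723)*max(|7.1723| - 0.89, 0) = 6.2823
prox(-2.7878) = sign(-2.7878)*max(|-2.7878| - 0.89, 0) = -1.8978
prox(x) = [7.4138, 6.2823, -1.8978]
||prox(x)||_1 = 7.4138 + 6.2823 + 1.8978 = 15.5939


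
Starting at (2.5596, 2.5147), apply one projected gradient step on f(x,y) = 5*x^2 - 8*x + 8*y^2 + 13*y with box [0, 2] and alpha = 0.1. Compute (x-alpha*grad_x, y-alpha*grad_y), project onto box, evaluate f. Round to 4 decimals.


Step 1: Compute gradient at (2.5596, 2.5147).
grad_x = 2*5*2.5596 - 8 = 17.596
grad_y = 2*8*2.5147 + 13 = 53.2352
Step 2: Gradient step.
x_raw = 2.5596 - 0.1*17.596 = 0.8
y_raw = 2.5147 - 0.1*53.2352 = -2.8088
Step 3: Project onto [0, 2].
x_proj = clip(0.8) = 0.8
y_proj = clip(-2.8088) = 0.0
Step 4: Evaluate f.
f(0.8, 0.0) = -3.2


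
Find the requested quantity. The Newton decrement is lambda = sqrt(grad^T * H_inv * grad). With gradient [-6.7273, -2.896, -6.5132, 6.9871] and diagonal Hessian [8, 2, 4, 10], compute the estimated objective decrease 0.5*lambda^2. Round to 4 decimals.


Step 1: H is diagonal, so H^(-1) * g = [-0.8409, -1.448, -1.6283, 0.6987].
Step 2: g^T H^(-1) g = sum_i g_i^2 / H_ii
  = (-6.7273)^2/8 + (-2.896)^2/2 + (-6.5132)^2/4 + (6.9871)^2/10
  = 5.6571 + 4.1934 + 10.6054 + 4.882 = 25.3379
Step 3: Objective decrease = 0.5 * g^T H^(-1) g = 12.6689


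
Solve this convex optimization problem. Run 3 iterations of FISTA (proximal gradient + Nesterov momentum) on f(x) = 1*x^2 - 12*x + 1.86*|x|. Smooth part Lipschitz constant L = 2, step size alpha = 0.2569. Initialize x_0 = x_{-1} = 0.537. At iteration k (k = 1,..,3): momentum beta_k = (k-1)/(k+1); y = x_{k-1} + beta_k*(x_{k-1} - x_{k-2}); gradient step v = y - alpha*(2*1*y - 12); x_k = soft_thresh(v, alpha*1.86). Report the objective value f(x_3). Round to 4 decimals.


FISTA on f(x) = 1*x^2 - 12*x + 1.86*|x|
L = 2, alpha = 0.2569
Iteration 1: beta = 0.0, y = 0.537 + 0.0*(0.537 - 0.537) = 0.537
  grad(y) = -10.926, v = y - alpha*grad = 3.3439
  prox(v) = soft_thresh(3.3439, 0.4778) = 2.8661
Iteration 2: beta = 0.3333, y = 2.8661 + 0.3333*(2.8661 - 0.537) = 3.6424
  grad(y) = -4.7152, v = y - alpha*grad = 4.8537
  prox(v) = soft_thresh(4.8537, 0.4778) = 4.3759
Iteration 3: beta = 0.5, y = 4.3759 + 0.5*(4.3759 - 2.8661) = 5.1308
  grad(y) = -1.7383, v = y - alpha*grad = 5.5774
  prox(v) = soft_thresh(5.5774, 0.4778) = 5.0996
f(x_3) = 1*5.0996^2 - 12*5.0996 + 1.86*|5.0996| = -25.704


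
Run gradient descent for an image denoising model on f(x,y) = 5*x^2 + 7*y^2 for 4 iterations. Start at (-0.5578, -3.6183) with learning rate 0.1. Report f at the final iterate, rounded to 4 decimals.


Gradient descent on f(x,y) = 5*x^2 + 7*y^2.
Starting point: (-0.5578, -3.6183), alpha = 0.1
Step 1: grad_x = 2*5*-0.5578 = -5.578, grad_y = 2*7*-3.6183 = -50.6562
  x_1 = -0.5578 - 0.1*-5.578 = 0.0
  y_1 = -3.6183 - 0.1*-50.6562 = 1.4473
Step 2: grad_x = 2*5*0.0 = 0.0, grad_y = 2*7*1.4473 = 20.2625
  x_2 = 0.0 - 0.1*0.0 = 0.0
  y_2 = 1.4473 - 0.1*20.2625 = -0.5789
Step 3: grad_x = 2*5*0.0 = 0.0, grad_y = 2*7*-0.5789 = -8.105
  x_3 = 0.0 - 0.1*0.0 = 0.0
  y_3 = -0.5789 - 0.1*-8.105 = 0.2316
Step 4: grad_x = 2*5*0.0 = 0.0, grad_y = 2*7*0.2316 = 3.242
  x_4 = 0.0 - 0.1*0.0 = 0.0
  y_4 = 0.2316 - 0.1*3.242 = -0.0926
f(0.0, -0.0926) = 5*0.0^2 + 7*(-0.0926)^2 = 0.0601


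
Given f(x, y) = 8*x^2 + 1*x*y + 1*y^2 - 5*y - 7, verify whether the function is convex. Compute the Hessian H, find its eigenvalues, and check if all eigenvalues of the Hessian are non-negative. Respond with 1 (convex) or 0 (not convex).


The Hessian of f(x,y) = 8*x^2 + 1*x*y + 1*y^2 - 5*y - 7 is:
H = [[16, 1], [1, 2]]
Trace = 16 + 2 = 18
Determinant = 16*2 - (1)^2 = 31
Discriminant = (18)^2 - 4*31 = 200.0
Eigenvalues: lambda_1 = 1.9289, lambda_2 = 16.0711
The function is convex.

1


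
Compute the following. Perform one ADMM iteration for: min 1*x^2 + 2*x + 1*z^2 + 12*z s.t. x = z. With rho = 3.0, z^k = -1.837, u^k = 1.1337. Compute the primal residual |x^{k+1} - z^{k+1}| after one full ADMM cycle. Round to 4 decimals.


ADMM iteration with rho = 3.0, z^k = -1.837, u^k = 1.1337
Step 1: x-update.
Minimize 1*x^2 + 2*x + (3.0/2)*(x + 1.837 + 1.1337)^2
FOC: (2*1 + 3.0)*x = -2 + 3.0*(-1.837 - 1.1337)
x^{k+1} = -2.1824
Step 2: z-update.
Minimize 1*z^2 + 12*z + (3.0/2)*(-2.1824 - z + 1.1337)^2
FOC: (2*1 + 3.0)*z = -12 + 3.0*(-2.1824 + 1.1337)
z^{k+1} = -3.0292
Step 3: u-update.
u^{k+1} = 1.1337 - 2.1824 + 3.0292 = 1.9805
Step 4: Primal residual = |-2.1824 + 3.0292| = 0.8468


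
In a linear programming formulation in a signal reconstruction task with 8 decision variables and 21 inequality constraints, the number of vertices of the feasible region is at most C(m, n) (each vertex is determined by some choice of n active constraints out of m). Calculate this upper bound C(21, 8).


Each vertex corresponds to some choice of n active constraints out of m, so the number of vertices is at most C(m, n) = m! / (n!(m-n)!).
m = 21, n = 8
Numerator: 21 * 20 * 19 * 18 * 17 * 16 * 15 * 14
Denominator: 8! = 40320
C(21, 8) = 203490


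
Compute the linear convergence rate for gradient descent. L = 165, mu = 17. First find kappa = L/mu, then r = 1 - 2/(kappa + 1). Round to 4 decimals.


Step 1: Compute the condition number.
kappa = L/mu = 165/17 = 9.7059
Step 2: Compute the convergence rate.
r = 1 - 2/(kappa + 1) = 1 - 2*mu/(L + mu) = (L - mu)/(L + mu) = 148/182 = 0.8132


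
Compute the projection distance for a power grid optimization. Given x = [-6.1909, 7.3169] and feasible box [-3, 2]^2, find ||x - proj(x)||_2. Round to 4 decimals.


Project each component onto [-3, 2].
clip(-6.1909) = -3.0, clip(7.3169) = 2.0
Projection = [-3.0, 2.0]
Squared diffs: [10.1818, 28.2694]
Distance = sqrt(38.4512) = 6.2009


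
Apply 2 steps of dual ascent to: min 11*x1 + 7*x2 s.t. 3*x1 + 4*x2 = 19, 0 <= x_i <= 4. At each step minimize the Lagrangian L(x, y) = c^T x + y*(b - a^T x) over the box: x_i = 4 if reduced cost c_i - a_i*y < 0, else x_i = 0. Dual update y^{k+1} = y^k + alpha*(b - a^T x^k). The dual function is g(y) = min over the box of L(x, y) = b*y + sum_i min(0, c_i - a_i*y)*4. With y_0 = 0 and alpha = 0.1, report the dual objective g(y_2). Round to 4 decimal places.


Dual ascent for LP: min 11*x1 + 7*x2, 3*x1 + 4*x2 = 19, 0 <= x_i <= 4
Step 1: y^k = 0.0, reduced costs: (11.0, 7.0)
  x^k = (0.0, 0.0), subgradient = b - a^T x = 19.0
  y^{k+1} = 0.0 + 0.1*19.0 = 1.9
Step 2: y^k = 1.9, reduced costs: (5.3, -0.6)
  x^k = (0.0, 4.0), subgradient = b - a^T x = 3.0
  y^{k+1} = 1.9 + 0.1*3.0 = 2.2
Dual objective at y_2 = 2.2: reduced costs (4.4, -1.8), box minimizer x = (0.0, 4.0)
g(y_2) = b*y + (c1 - a1*y)*x1 + (c2 - a2*y)*x2 = 19*2.2 + 4.4*0.0 + (-1.8)*4.0 = 41.8 + 0.0 - 7.2 = 34.6


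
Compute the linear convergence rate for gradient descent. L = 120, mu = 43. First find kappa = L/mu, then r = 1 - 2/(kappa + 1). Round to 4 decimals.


Step 1: Compute the condition number.
kappa = L/mu = 120/43 = 2.7907
Step 2: Compute the convergence rate.
r = 1 - 2/(kappa + 1) = 1 - 2*mu/(L + mu) = (L - mu)/(L + mu) = 77/163 = 0.4724


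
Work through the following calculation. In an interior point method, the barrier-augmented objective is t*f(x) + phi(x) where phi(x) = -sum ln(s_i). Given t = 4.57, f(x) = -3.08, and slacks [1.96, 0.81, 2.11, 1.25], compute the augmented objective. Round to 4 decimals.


Step 1: Compute log-barrier.
ln values: [0.6729, -0.2107, 0.7467, 0.2231]
phi = -(0.6729 - 0.2107 + 0.7467 + 0.2231) = -1.4321
Step 2: Compute augmented objective.
t*f(x) = 4.57*-3.08 = -14.0756
Total = -14.0756 - 1.4321 = -15.5077


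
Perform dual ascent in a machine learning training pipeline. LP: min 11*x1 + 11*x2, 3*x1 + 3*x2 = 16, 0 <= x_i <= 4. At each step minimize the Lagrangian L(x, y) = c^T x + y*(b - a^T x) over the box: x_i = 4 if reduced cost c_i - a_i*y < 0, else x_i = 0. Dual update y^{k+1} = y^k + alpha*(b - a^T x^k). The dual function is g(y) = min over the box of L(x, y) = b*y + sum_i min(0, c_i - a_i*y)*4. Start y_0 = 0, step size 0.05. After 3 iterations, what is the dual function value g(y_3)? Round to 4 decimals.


Dual ascent for LP: min 11*x1 + 11*x2, 3*x1 + 3*x2 = 16, 0 <= x_i <= 4
Step 1: y^k = 0.0, reduced costs: (11.0, 11.0)
  x^k = (0.0, 0.0), subgradient = b - a^T x = 16.0
  y^{k+1} = 0.0 + 0.05*16.0 = 0.8
Step 2: y^k = 0.8, reduced costs: (8.6, 8.6)
  x^k = (0.0, 0.0), subgradient = b - a^T x = 16.0
  y^{k+1} = 0.8 + 0.05*16.0 = 1.6
Step 3: y^k = 1.6, reduced costs: (6.2, 6.2)
  x^k = (0.0, 0.0), subgradient = b - a^T x = 16.0
  y^{k+1} = 1.6 + 0.05*16.0 = 2.4
Dual objective at y_3 = 2.4: reduced costs (3.8, 3.8), box minimizer x = (0.0, 0.0)
g(y_3) = b*y + (c1 - a1*y)*x1 + (c2 - a2*y)*x2 = 16*2.4 + 3.8*0.0 + 3.8*0.0 = 38.4 + 0.0 + 0.0 = 38.4


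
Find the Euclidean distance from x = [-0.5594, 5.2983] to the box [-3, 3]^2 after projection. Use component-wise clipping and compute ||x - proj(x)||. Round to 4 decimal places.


Project each component onto [-3, 3].
clip(-0.5594) = -0.5594, clip(5.2983) = 3.0
Projection = [-0.5594, 3.0]
Squared diffs: [0.0, 5.2822]
Distance = sqrt(5.2822) = 2.2983


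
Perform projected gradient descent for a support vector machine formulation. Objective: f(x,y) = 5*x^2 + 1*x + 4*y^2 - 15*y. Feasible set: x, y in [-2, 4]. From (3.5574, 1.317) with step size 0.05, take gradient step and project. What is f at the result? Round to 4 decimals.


Step 1: Compute gradient at (3.5574, 1.317).
grad_x = 2*5*3.5574 + 1 = 36.574
grad_y = 2*4*1.317 - 15 = -4.464
Step 2: Gradient step.
x_raw = 3.5574 - 0.05*36.574 = 1.7287
y_raw = 1.317 - 0.05*-4.464 = 1.5402
Step 3: Project onto [-2, 4].
x_proj = clip(1.7287) = 1.7287
y_proj = clip(1.5402) = 1.5402
Step 4: Evaluate f.
f(1.7287, 1.5402) = 3.0566


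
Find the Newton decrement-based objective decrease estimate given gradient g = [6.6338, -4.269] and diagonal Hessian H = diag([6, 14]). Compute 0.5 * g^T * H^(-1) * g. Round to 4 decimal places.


Step 1: H is diagonal, so H^(-1) * g = [1.1056, -0.3049].
Step 2: g^T H^(-1) g = sum_i g_i^2 / H_ii
  = (6.6338)^2/6 + (-4.269)^2/14
  = 7.3346 + 1.3017 = 8.6363
Step 3: Objective decrease = 0.5 * g^T H^(-1) g = 4.3181


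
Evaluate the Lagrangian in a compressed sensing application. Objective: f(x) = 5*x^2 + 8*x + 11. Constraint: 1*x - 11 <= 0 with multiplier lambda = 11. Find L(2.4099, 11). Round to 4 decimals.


Step 1: Evaluate f(x).
f(2.4099) = 5*2.4099^2 + 8*2.4099 + 11 = 59.3173
Step 2: Evaluate g(x).
g(2.4099) = 1*2.4099 - 11 = -8.5901
Step 3: Compute Lagrangian.
L = 59.3173 + 11*-8.5901 = -35.1738


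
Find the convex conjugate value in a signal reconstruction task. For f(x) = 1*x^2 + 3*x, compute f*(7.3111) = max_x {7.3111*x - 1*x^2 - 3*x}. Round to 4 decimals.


f*(y) = sup_x {y*x - a*x^2 - b*x} = sup_x {(y-b)*x - a*x^2}
FOC: (y - b) - 2a*x = 0 => x* = (y - b)/(2a)
x* = (7.3111 - 3)/(2*1) = 2.1556
f*(7.3111) = (y-b)^2/(4a) = (7.3111 - 3)^2/(4*1)
= 18.5856/4 = 4.6464


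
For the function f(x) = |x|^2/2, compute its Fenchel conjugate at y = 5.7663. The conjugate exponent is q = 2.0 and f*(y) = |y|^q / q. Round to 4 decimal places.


The conjugate exponent q satisfies 1/p + 1/q = 1.
p = 2, so q = 2/(2 - 1) = 2.0
|y|^q = 5.7663^2.0 = 33.2502
f*(5.7663) = 33.2502 / 2.0 = 16.6251


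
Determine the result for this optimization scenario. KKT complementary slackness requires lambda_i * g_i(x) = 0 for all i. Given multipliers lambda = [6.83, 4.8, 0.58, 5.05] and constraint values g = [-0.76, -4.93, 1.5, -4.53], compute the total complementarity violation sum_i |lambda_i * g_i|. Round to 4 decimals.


KKT complementary slackness check:
lambda_1 * g_1 = 6.83 * -0.76 = -5.1908
lambda_2 * g_2 = 4.8 * -4.93 = -23.664
lambda_3 * g_3 = 0.58 * 1.5 = 0.87
lambda_4 * g_4 = 5.05 * -4.53 = -22.8765
Total violation = 5.1908 + 23.664 + 0.87 + 22.8765 = 52.6013


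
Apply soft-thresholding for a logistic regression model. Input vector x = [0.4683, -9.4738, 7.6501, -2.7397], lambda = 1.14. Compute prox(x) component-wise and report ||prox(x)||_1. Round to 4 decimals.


Soft-thresholding with lambda = 1.14:
prox(0.4683) = sign(0.4683)*max(|0.4683| - 1.14, 0) = 0.0
prox(-9.4738) = sign(-9.4738)*max(|-9.4738| - 1.14, 0) = -8.3338
prox(7.6501) = sign(7.6501)*max(|7.6501| - 1.14, 0) = 6.5101
prox(-2.7397) = sign(-2.7397)*max(|-2.7397| - 1.14, 0) = -1.5997
prox(x) = [0.0, -8.3338, 6.5101, -1.5997]
||prox(x)||_1 = 0.0 + 8.3338 + 6.5101 + 1.5997 = 16.4436


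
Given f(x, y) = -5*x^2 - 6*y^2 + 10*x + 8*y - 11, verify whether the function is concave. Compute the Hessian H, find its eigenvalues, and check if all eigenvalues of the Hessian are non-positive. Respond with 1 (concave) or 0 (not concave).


The Hessian of f(x,y) = -5*x^2 - 6*y^2 + 10*x + 8*y - 11 is:
H = [[-10, 0], [0, -12]]
Trace = -10 - 12 = -22
Determinant = -10*-12 - (0)^2 = 120
Discriminant = (-22)^2 - 4*120 = 4.0
Eigenvalues: lambda_1 = -12.0, lambda_2 = -10.0
The function is concave.

1


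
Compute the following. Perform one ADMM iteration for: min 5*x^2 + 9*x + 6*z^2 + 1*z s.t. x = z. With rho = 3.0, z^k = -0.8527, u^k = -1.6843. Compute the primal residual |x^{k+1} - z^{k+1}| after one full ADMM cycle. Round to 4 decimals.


ADMM iteration with rho = 3.0, z^k = -0.8527, u^k = -1.6843
Step 1: x-update.
Minimize 5*x^2 + 9*x + (3.0/2)*(x + 0.8527 - 1.6843)^2
FOC: (2*5 + 3.0)*x = -9 + 3.0*(-0.8527 + 1.6843)
x^{k+1} = -0.5004
Step 2: z-update.
Minimize 6*z^2 + 1*z + (3.0/2)*(-0.5004 - z - 1.6843)^2
FOC: (2*6 + 3.0)*z = -1 + 3.0*(-0.5004 - 1.6843)
z^{k+1} = -0.5036
Step 3: u-update.
u^{k+1} = -1.6843 - 0.5004 + 0.5036 = -1.6811
Step 4: Primal residual = |-0.5004 + 0.5036| = 0.0032


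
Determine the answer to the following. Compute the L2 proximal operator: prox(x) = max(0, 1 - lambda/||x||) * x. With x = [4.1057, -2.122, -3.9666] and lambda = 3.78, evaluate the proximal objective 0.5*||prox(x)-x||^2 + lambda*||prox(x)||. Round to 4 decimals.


Step 1: Compute ||x||.
||x|| = 6.0904
Step 2: Compute scaling factor.
scale = max(0, 1 - 3.78/6.0904) = 0.3794
Step 3: prox(x) = [1.5575, -0.805, -1.5048]
||prox(x)|| = 2.3104
Step 4: Proximal objective.
0.5*||prox-x||^2 = 7.1442
lambda*||prox|| = 8.7333
Total = 15.8777


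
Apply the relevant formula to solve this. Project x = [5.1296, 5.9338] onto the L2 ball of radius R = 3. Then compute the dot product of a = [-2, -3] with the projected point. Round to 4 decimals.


Step 1: Compute ||x|| (intermediates to 6 decimals).
||x|| = sqrt(5.1296^2 + 5.9338^2) = 7.843646
Step 2: Project.
Since ||x|| > R, scale = R/||x|| = 3/7.843646 = 0.382475, proj(x) = scale * x
proj(x) = [1.961944, 2.26953]
Step 3: Dot product.
a^T * proj(x) = -2*1.961944 - 3*2.26953 = -10.7325


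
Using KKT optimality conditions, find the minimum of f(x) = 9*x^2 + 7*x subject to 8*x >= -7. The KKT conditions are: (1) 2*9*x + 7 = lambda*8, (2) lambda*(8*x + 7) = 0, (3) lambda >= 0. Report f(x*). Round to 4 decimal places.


Step 1: Try lambda = 0 (constraint inactive).
Stationarity: 2*9*x + 7 = 0
x* = -7/(2*9) = -7/18 = -0.3889 (rounded; the exact value -7/18 is used below)
Check constraint: 8*-0.3889 = -3.1112 >= -7 -- satisfied.
Step 2: Compute optimal value.
f(x*) = 9*(-7/18)^2 + 7*(-7/18) = -1.3611


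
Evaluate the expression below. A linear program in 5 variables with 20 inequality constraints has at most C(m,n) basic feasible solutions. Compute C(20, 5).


Each vertex corresponds to some choice of n active constraints out of m, so the number of vertices is at most C(m, n) = m! / (n!(m-n)!).
m = 20, n = 5
Numerator: 20 * 19 * 18 * 17 * 16
Denominator: 5! = 120
C(20, 5) = 15504


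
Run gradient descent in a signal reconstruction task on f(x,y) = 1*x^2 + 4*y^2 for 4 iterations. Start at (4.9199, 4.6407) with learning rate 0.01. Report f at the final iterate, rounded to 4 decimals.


Gradient descent on f(x,y) = 1*x^2 + 4*y^2.
Starting point: (4.9199, 4.6407), alpha = 0.01
Step 1: grad_x = 2*1*4.9199 = 9.8398, grad_y = 2*4*4.6407 = 37.1256
  x_1 = 4.9199 - 0.01*9.8398 = 4.8215
  y_1 = 4.6407 - 0.01*37.1256 = 4.2694
Step 2: grad_x = 2*1*4.8215 = 9.643, grad_y = 2*4*4.2694 = 34.1556
  x_2 = 4.8215 - 0.01*9.643 = 4.7251
  y_2 = 4.2694 - 0.01*34.1556 = 3.9279
Step 3: grad_x = 2*1*4.7251 = 9.4501, grad_y = 2*4*3.9279 = 31.4231
  x_3 = 4.7251 - 0.01*9.4501 = 4.6306
  y_3 = 3.9279 - 0.01*31.4231 = 3.6137
Step 4: grad_x = 2*1*4.6306 = 9.2611, grad_y = 2*4*3.6137 = 28.9093
  x_4 = 4.6306 - 0.01*9.2611 = 4.538
  y_4 = 3.6137 - 0.01*28.9093 = 3.3246
f(4.538, 3.3246) = 1*4.538^2 + 4*3.3246^2 = 64.804


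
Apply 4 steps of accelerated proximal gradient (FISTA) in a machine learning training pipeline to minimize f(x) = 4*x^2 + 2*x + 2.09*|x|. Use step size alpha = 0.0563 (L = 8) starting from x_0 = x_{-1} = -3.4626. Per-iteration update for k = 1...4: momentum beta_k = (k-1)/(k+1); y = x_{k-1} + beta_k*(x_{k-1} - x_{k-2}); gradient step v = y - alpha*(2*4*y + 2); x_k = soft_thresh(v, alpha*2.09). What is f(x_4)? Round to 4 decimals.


FISTA on f(x) = 4*x^2 + 2*x + 2.09*|x|
L = 8, alpha = 0.0563
Iteration 1: beta = 0.0, y = -3.4626 + 0.0*(-3.4626 + 3.4626) = -3.4626
  grad(y) = -25.7008, v = y - alpha*grad = -2.0156
  prox(v) = soft_thresh(-2.0156, 0.1177) = -1.898
Iteration 2: beta = 0.3333, y = -1.898 + 0.3333*(-1.898 + 3.4626) = -1.3764
  grad(y) = -9.0115, v = y - alpha*grad = -0.8691
  prox(v) = soft_thresh(-0.8691, 0.1177) = -0.7514
Iteration 3: beta = 0.5, y = -0.7514 + 0.5*(-0.7514 + 1.898) = -0.1781
  grad(y) = 0.5748, v = y - alpha*grad = -0.2105
  prox(v) = soft_thresh(-0.2105, 0.1177) = -0.0928
Iteration 4: beta = 0.6, y = -0.0928 + 0.6*(-0.0928 + 0.7514) = 0.3023
  grad(y) = 4.4185, v = y - alpha*grad = 0.0535
  prox(v) = soft_thresh(0.0535, 0.1177) = 0.0
f(x_4) = 4*0.0^2 + 2*0.0 + 2.09*|0.0| = 0.0


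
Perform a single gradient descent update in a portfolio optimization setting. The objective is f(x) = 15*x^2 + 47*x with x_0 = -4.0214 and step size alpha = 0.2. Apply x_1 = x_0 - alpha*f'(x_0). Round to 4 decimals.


We compute the gradient at x_0 and apply the update.
f'(x) = 30*x + 47
f'(-4.0214) = 30*-4.0214 + 47 = -73.642
x_1 = -4.0214 - 0.2*-73.642 = 10.707


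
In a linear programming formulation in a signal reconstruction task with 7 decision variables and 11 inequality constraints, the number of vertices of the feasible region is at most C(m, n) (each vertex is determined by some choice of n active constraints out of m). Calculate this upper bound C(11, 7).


Each vertex corresponds to some choice of n active constraints out of m, so the number of vertices is at most C(m, n) = m! / (n!(m-n)!).
m = 11, n = 7
Numerator: 11 * 10 * 9 * 8 * 7 * 6 * 5
Denominator: 7! = 5040
C(11, 7) = 330


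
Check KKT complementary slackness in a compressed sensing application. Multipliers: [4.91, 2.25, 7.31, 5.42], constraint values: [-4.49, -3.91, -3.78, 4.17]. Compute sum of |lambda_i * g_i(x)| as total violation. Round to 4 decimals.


KKT complementary slackness check:
lambda_1 * g_1 = 4.91 * -4.49 = -22.0459
lambda_2 * g_2 = 2.25 * -3.91 = -8.7975
lambda_3 * g_3 = 7.31 * -3.78 = -27.6318
lambda_4 * g_4 = 5.42 * 4.17 = 22.6014
Total violation = 22.0459 + 8.7975 + 27.6318 + 22.6014 = 81.0766


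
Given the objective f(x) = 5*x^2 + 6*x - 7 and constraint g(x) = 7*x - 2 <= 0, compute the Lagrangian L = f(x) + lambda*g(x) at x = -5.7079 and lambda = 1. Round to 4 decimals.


Step 1: Evaluate f(x).
f(-5.7079) = 5*(-5.7079)^2 + 6*(-5.7079) - 7 = 121.6532
Step 2: Evaluate g(x).
g(-5.7079) = 7*-5.7079 - 2 = -41.9553
Step 3: Compute Lagrangian.
L = 121.6532 + 1*-41.9553 = 79.6979


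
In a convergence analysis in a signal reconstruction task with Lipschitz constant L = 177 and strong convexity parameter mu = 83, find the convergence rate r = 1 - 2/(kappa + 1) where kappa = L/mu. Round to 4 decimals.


Step 1: Compute the condition number.
kappa = L/mu = 177/83 = 2.1325
Step 2: Compute the convergence rate.
r = 1 - 2/(kappa + 1) = 1 - 2*mu/(L + mu) = (L - mu)/(L + mu) = 94/260 = 0.3615


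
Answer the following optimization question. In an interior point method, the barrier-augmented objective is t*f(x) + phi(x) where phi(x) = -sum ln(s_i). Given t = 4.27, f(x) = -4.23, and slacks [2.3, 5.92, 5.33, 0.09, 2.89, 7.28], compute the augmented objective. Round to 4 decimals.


Step 1: Compute log-barrier.
ln values: [0.8329, 1.7783, 1.6734, -2.4079, 1.0613, 1.9851]
phi = -(0.8329 + 1.7783 + 1.6734 - 2.4079 + 1.0613 + 1.9851) = -4.923
Step 2: Compute augmented objective.
t*f(x) = 4.27*-4.23 = -18.0621
Total = -18.0621 - 4.923 = -22.9851


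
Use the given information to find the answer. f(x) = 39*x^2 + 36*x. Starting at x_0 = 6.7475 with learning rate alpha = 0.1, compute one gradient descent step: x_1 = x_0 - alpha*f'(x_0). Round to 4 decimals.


We compute the gradient at x_0 and apply the update.
f'(x) = 78*x + 36
f'(6.7475) = 78*6.7475 + 36 = 562.305
x_1 = 6.7475 - 0.1*562.305 = -49.483


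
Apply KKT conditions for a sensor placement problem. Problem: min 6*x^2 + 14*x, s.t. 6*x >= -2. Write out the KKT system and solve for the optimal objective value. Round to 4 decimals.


Step 1: Try lambda = 0 (constraint inactive).
x_unc = -14/(2*6) = -1.1667
Check: 6*-1.1667 = -7.0002 < -2 -- violated!
Step 2: Constraint must be active: 6*x = -2
x* = -2/6 = -1/3 = -0.3333 (rounded; the exact value -1/3 is used below)
lambda = (2*6*(-1/3) + 14)/6 = 1.6667
Step 3: Compute optimal value.
f(x*) = 6*(-1/3)^2 + 14*(-1/3) = -4.0


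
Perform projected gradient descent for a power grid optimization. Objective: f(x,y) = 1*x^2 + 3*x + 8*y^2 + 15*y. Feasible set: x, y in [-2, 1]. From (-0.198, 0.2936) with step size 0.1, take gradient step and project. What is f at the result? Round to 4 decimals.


Step 1: Compute gradient at (-0.198, 0.2936).
grad_x = 2*1*-0.198 + 3 = 2.604
grad_y = 2*8*0.2936 + 15 = 19.6976
Step 2: Gradient step.
x_raw = -0.198 - 0.1*2.604 = -0.4584
y_raw = 0.2936 - 0.1*19.6976 = -1.6762
Step 3: Project onto [-2, 1].
x_proj = clip(-0.4584) = -0.4584
y_proj = clip(-1.6762) = -1.6762
Step 4: Evaluate f.
f(-0.4584, -1.6762) = -3.8314
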